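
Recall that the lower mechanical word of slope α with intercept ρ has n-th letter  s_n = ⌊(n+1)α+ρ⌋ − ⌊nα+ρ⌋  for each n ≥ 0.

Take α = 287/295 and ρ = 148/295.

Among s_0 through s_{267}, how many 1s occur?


#1s = Σ_{n=0}^{267} s_n = Σ_{n=0}^{267} (⌊(n+1)α+ρ⌋ − ⌊nα+ρ⌋)
the sum telescopes: every ⌊nα+ρ⌋ with 0 < n < 268 appears once with + and once with −, leaving ⌊268α+ρ⌋ − ⌊0·α+ρ⌋
268α + ρ = (268·287 + 148) / 295 = 77064/295
ρ = 148/295
⌊77064/295⌋ = 261,  ⌊148/295⌋ = 0
#1s = 261 − 0 = 261

261


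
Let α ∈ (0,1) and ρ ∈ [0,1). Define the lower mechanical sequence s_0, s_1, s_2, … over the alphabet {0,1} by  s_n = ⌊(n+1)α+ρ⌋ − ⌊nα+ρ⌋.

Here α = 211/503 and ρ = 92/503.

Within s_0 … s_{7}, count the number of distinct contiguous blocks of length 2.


t_n = ⌊(n·211+92)/503⌋ for n = 0 … 8:
  n=0…8: ⌊92/503⌋=0 ⌊303/503⌋=0 ⌊514/503⌋=1 ⌊725/503⌋=1 ⌊936/503⌋=1 ⌊1147/503⌋=2 ⌊1358/503⌋=2 ⌊1569/503⌋=3 ⌊1780/503⌋=3
s_n = t_(n+1) − t_n for n = 0 … 7 gives
prefix = 01001010
slide a length-2 window over [0..1] … [6..7] (7 windows); first occurrence of each distinct factor:
  [  0..  1] 01
  [  1..  2] 10
  [  2..  3] 00
  (the other 4 windows repeat one of these)
distinct factors: {00, 01, 10}
count = 3  (Sturmian bound for length 2 is 3)

3


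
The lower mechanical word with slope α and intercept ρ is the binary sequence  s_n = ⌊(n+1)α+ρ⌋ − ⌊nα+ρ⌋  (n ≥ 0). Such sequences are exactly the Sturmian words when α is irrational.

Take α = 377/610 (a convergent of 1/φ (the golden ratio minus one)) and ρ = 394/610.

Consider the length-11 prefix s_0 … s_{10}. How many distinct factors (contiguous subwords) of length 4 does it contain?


5

t_n = ⌊(n·377+394)/610⌋ for n = 0 … 11:
  n=0…9: ⌊394/610⌋=0 ⌊771/610⌋=1 ⌊1148/610⌋=1 ⌊1525/610⌋=2 ⌊1902/610⌋=3 ⌊2279/610⌋=3 ⌊2656/610⌋=4 ⌊3033/610⌋=4 ⌊3410/610⌋=5 ⌊3787/610⌋=6
  n=10…11: ⌊4164/610⌋=6 ⌊4541/610⌋=7
s_n = t_(n+1) − t_n for n = 0 … 10 gives
prefix = 10110101101
slide a length-4 window over [0..3] … [7..10] (8 windows); first occurrence of each distinct factor:
  [  0..  3] 1011
  [  1..  4] 0110
  [  2..  5] 1101
  [  3..  6] 1010
  [  4..  7] 0101
  (the other 3 windows repeat one of these)
distinct factors: {0101, 0110, 1010, 1011, 1101}
count = 5  (Sturmian bound for length 4 is 5)


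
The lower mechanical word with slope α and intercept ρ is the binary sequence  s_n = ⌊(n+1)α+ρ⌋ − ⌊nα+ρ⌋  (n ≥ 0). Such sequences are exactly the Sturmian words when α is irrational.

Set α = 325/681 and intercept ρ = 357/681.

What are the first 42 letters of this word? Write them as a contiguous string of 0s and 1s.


100101010101010101010100101010101010101010

n=0: ⌊(1·325+357)/681⌋ − ⌊(0·325+357)/681⌋ = ⌊682/681⌋ − ⌊357/681⌋ = 1 − 0 = 1
n=1: ⌊(2·325+357)/681⌋ − ⌊(1·325+357)/681⌋ = ⌊1007/681⌋ − ⌊682/681⌋ = 1 − 1 = 0
n=2: ⌊(3·325+357)/681⌋ − ⌊(2·325+357)/681⌋ = ⌊1332/681⌋ − ⌊1007/681⌋ = 1 − 1 = 0
n=3: ⌊(4·325+357)/681⌋ − ⌊(3·325+357)/681⌋ = ⌊1657/681⌋ − ⌊1332/681⌋ = 2 − 1 = 1
n=4: ⌊(5·325+357)/681⌋ − ⌊(4·325+357)/681⌋ = ⌊1982/681⌋ − ⌊1657/681⌋ = 2 − 2 = 0
n=5: ⌊(6·325+357)/681⌋ − ⌊(5·325+357)/681⌋ = ⌊2307/681⌋ − ⌊1982/681⌋ = 3 − 2 = 1
n=6: ⌊(7·325+357)/681⌋ − ⌊(6·325+357)/681⌋ = ⌊2632/681⌋ − ⌊2307/681⌋ = 3 − 3 = 0
n=7: ⌊(8·325+357)/681⌋ − ⌊(7·325+357)/681⌋ = ⌊2957/681⌋ − ⌊2632/681⌋ = 4 − 3 = 1
n=8: ⌊(9·325+357)/681⌋ − ⌊(8·325+357)/681⌋ = ⌊3282/681⌋ − ⌊2957/681⌋ = 4 − 4 = 0
n=9: ⌊(10·325+357)/681⌋ − ⌊(9·325+357)/681⌋ = ⌊3607/681⌋ − ⌊3282/681⌋ = 5 − 4 = 1
n=10: ⌊(11·325+357)/681⌋ − ⌊(10·325+357)/681⌋ = ⌊3932/681⌋ − ⌊3607/681⌋ = 5 − 5 = 0
n=11: ⌊(12·325+357)/681⌋ − ⌊(11·325+357)/681⌋ = ⌊4257/681⌋ − ⌊3932/681⌋ = 6 − 5 = 1
n=12: ⌊(13·325+357)/681⌋ − ⌊(12·325+357)/681⌋ = ⌊4582/681⌋ − ⌊4257/681⌋ = 6 − 6 = 0
n=13: ⌊(14·325+357)/681⌋ − ⌊(13·325+357)/681⌋ = ⌊4907/681⌋ − ⌊4582/681⌋ = 7 − 6 = 1
n=14: ⌊(15·325+357)/681⌋ − ⌊(14·325+357)/681⌋ = ⌊5232/681⌋ − ⌊4907/681⌋ = 7 − 7 = 0
n=15: ⌊(16·325+357)/681⌋ − ⌊(15·325+357)/681⌋ = ⌊5557/681⌋ − ⌊5232/681⌋ = 8 − 7 = 1
n=16: ⌊(17·325+357)/681⌋ − ⌊(16·325+357)/681⌋ = ⌊5882/681⌋ − ⌊5557/681⌋ = 8 − 8 = 0
n=17: ⌊(18·325+357)/681⌋ − ⌊(17·325+357)/681⌋ = ⌊6207/681⌋ − ⌊5882/681⌋ = 9 − 8 = 1
n=18: ⌊(19·325+357)/681⌋ − ⌊(18·325+357)/681⌋ = ⌊6532/681⌋ − ⌊6207/681⌋ = 9 − 9 = 0
n=19: ⌊(20·325+357)/681⌋ − ⌊(19·325+357)/681⌋ = ⌊6857/681⌋ − ⌊6532/681⌋ = 10 − 9 = 1
n=20: ⌊(21·325+357)/681⌋ − ⌊(20·325+357)/681⌋ = ⌊7182/681⌋ − ⌊6857/681⌋ = 10 − 10 = 0
n=21: ⌊(22·325+357)/681⌋ − ⌊(21·325+357)/681⌋ = ⌊7507/681⌋ − ⌊7182/681⌋ = 11 − 10 = 1
n=22: ⌊(23·325+357)/681⌋ − ⌊(22·325+357)/681⌋ = ⌊7832/681⌋ − ⌊7507/681⌋ = 11 − 11 = 0
n=23: ⌊(24·325+357)/681⌋ − ⌊(23·325+357)/681⌋ = ⌊8157/681⌋ − ⌊7832/681⌋ = 11 − 11 = 0
n=24: ⌊(25·325+357)/681⌋ − ⌊(24·325+357)/681⌋ = ⌊8482/681⌋ − ⌊8157/681⌋ = 12 − 11 = 1
n=25: ⌊(26·325+357)/681⌋ − ⌊(25·325+357)/681⌋ = ⌊8807/681⌋ − ⌊8482/681⌋ = 12 − 12 = 0
n=26: ⌊(27·325+357)/681⌋ − ⌊(26·325+357)/681⌋ = ⌊9132/681⌋ − ⌊8807/681⌋ = 13 − 12 = 1
n=27: ⌊(28·325+357)/681⌋ − ⌊(27·325+357)/681⌋ = ⌊9457/681⌋ − ⌊9132/681⌋ = 13 − 13 = 0
n=28: ⌊(29·325+357)/681⌋ − ⌊(28·325+357)/681⌋ = ⌊9782/681⌋ − ⌊9457/681⌋ = 14 − 13 = 1
n=29: ⌊(30·325+357)/681⌋ − ⌊(29·325+357)/681⌋ = ⌊10107/681⌋ − ⌊9782/681⌋ = 14 − 14 = 0
n=30: ⌊(31·325+357)/681⌋ − ⌊(30·325+357)/681⌋ = ⌊10432/681⌋ − ⌊10107/681⌋ = 15 − 14 = 1
n=31: ⌊(32·325+357)/681⌋ − ⌊(31·325+357)/681⌋ = ⌊10757/681⌋ − ⌊10432/681⌋ = 15 − 15 = 0
n=32: ⌊(33·325+357)/681⌋ − ⌊(32·325+357)/681⌋ = ⌊11082/681⌋ − ⌊10757/681⌋ = 16 − 15 = 1
n=33: ⌊(34·325+357)/681⌋ − ⌊(33·325+357)/681⌋ = ⌊11407/681⌋ − ⌊11082/681⌋ = 16 − 16 = 0
n=34: ⌊(35·325+357)/681⌋ − ⌊(34·325+357)/681⌋ = ⌊11732/681⌋ − ⌊11407/681⌋ = 17 − 16 = 1
n=35: ⌊(36·325+357)/681⌋ − ⌊(35·325+357)/681⌋ = ⌊12057/681⌋ − ⌊11732/681⌋ = 17 − 17 = 0
n=36: ⌊(37·325+357)/681⌋ − ⌊(36·325+357)/681⌋ = ⌊12382/681⌋ − ⌊12057/681⌋ = 18 − 17 = 1
n=37: ⌊(38·325+357)/681⌋ − ⌊(37·325+357)/681⌋ = ⌊12707/681⌋ − ⌊12382/681⌋ = 18 − 18 = 0
n=38: ⌊(39·325+357)/681⌋ − ⌊(38·325+357)/681⌋ = ⌊13032/681⌋ − ⌊12707/681⌋ = 19 − 18 = 1
n=39: ⌊(40·325+357)/681⌋ − ⌊(39·325+357)/681⌋ = ⌊13357/681⌋ − ⌊13032/681⌋ = 19 − 19 = 0
n=40: ⌊(41·325+357)/681⌋ − ⌊(40·325+357)/681⌋ = ⌊13682/681⌋ − ⌊13357/681⌋ = 20 − 19 = 1
n=41: ⌊(42·325+357)/681⌋ − ⌊(41·325+357)/681⌋ = ⌊14007/681⌋ − ⌊13682/681⌋ = 20 − 20 = 0


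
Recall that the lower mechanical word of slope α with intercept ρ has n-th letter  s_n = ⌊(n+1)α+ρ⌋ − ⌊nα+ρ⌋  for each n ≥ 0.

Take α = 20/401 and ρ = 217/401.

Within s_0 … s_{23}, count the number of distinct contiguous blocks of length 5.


6

t_n = ⌊(n·20+217)/401⌋ for n = 0 … 24:
  n=0…9: ⌊217/401⌋=0 ⌊237/401⌋=0 ⌊257/401⌋=0 ⌊277/401⌋=0 ⌊297/401⌋=0 ⌊317/401⌋=0 ⌊337/401⌋=0 ⌊357/401⌋=0 ⌊377/401⌋=0 ⌊397/401⌋=0
  n=10…19: ⌊417/401⌋=1 ⌊437/401⌋=1 ⌊457/401⌋=1 ⌊477/401⌋=1 ⌊497/401⌋=1 ⌊517/401⌋=1 ⌊537/401⌋=1 ⌊557/401⌋=1 ⌊577/401⌋=1 ⌊597/401⌋=1
  n=20…24: ⌊617/401⌋=1 ⌊637/401⌋=1 ⌊657/401⌋=1 ⌊677/401⌋=1 ⌊697/401⌋=1
s_n = t_(n+1) − t_n for n = 0 … 23 gives
prefix = 000000000100000000000000
slide a length-5 window over [0..4] … [19..23] (20 windows); first occurrence of each distinct factor:
  [  0..  4] 00000
  [  5..  9] 00001
  [  6.. 10] 00010
  [  7.. 11] 00100
  [  8.. 12] 01000
  [  9.. 13] 10000
  (the other 14 windows repeat one of these)
distinct factors: {00000, 00001, 00010, 00100, 01000, 10000}
count = 6  (Sturmian bound for length 5 is 6)


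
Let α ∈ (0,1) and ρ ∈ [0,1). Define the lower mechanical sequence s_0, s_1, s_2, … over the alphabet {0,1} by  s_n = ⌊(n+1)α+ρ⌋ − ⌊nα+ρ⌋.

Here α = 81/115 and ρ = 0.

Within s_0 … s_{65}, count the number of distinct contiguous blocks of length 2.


t_n = ⌊(n·81)/115⌋ for n = 0 … 66:
  n=0…9: ⌊0/115⌋=0 ⌊81/115⌋=0 ⌊162/115⌋=1 ⌊243/115⌋=2 ⌊324/115⌋=2 ⌊405/115⌋=3 ⌊486/115⌋=4 ⌊567/115⌋=4 ⌊648/115⌋=5 ⌊729/115⌋=6
  n=10…19: ⌊810/115⌋=7 ⌊891/115⌋=7 ⌊972/115⌋=8 ⌊1053/115⌋=9 ⌊1134/115⌋=9 ⌊1215/115⌋=10 ⌊1296/115⌋=11 ⌊1377/115⌋=11 ⌊1458/115⌋=12 ⌊1539/115⌋=13
  n=20…29: ⌊1620/115⌋=14 ⌊1701/115⌋=14 ⌊1782/115⌋=15 ⌊1863/115⌋=16 ⌊1944/115⌋=16 ⌊2025/115⌋=17 ⌊2106/115⌋=18 ⌊2187/115⌋=19 ⌊2268/115⌋=19 ⌊2349/115⌋=20
  n=30…39: ⌊2430/115⌋=21 ⌊2511/115⌋=21 ⌊2592/115⌋=22 ⌊2673/115⌋=23 ⌊2754/115⌋=23 ⌊2835/115⌋=24 ⌊2916/115⌋=25 ⌊2997/115⌋=26 ⌊3078/115⌋=26 ⌊3159/115⌋=27
  n=40…49: ⌊3240/115⌋=28 ⌊3321/115⌋=28 ⌊3402/115⌋=29 ⌊3483/115⌋=30 ⌊3564/115⌋=30 ⌊3645/115⌋=31 ⌊3726/115⌋=32 ⌊3807/115⌋=33 ⌊3888/115⌋=33 ⌊3969/115⌋=34
  n=50…59: ⌊4050/115⌋=35 ⌊4131/115⌋=35 ⌊4212/115⌋=36 ⌊4293/115⌋=37 ⌊4374/115⌋=38 ⌊4455/115⌋=38 ⌊4536/115⌋=39 ⌊4617/115⌋=40 ⌊4698/115⌋=40 ⌊4779/115⌋=41
  n=60…66: ⌊4860/115⌋=42 ⌊4941/115⌋=42 ⌊5022/115⌋=43 ⌊5103/115⌋=44 ⌊5184/115⌋=45 ⌊5265/115⌋=45 ⌊5346/115⌋=46
s_n = t_(n+1) − t_n for n = 0 … 65 gives
prefix = 011011011101101101110110111011011011101101101110110111011011011101
slide a length-2 window over [0..1] … [64..65] (65 windows); first occurrence of each distinct factor:
  [  0..  1] 01
  [  1..  2] 11
  [  2..  3] 10
  (the other 62 windows repeat one of these)
distinct factors: {01, 10, 11}
count = 3  (Sturmian bound for length 2 is 3)

3


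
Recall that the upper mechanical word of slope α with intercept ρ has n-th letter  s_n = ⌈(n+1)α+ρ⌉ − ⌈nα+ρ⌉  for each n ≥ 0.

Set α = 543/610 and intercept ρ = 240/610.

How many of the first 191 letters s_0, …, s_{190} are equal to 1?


170

#1s = Σ_{n=0}^{190} s_n = Σ_{n=0}^{190} (⌈(n+1)α+ρ⌉ − ⌈nα+ρ⌉)
the sum telescopes: every ⌈nα+ρ⌉ with 0 < n < 191 appears once with + and once with −, leaving ⌈191α+ρ⌉ − ⌈0·α+ρ⌉
191α + ρ = (191·543 + 240) / 610 = 103953/610
ρ = 240/610
⌈103953/610⌉ = 171,  ⌈240/610⌉ = 1
#1s = 171 − 1 = 170


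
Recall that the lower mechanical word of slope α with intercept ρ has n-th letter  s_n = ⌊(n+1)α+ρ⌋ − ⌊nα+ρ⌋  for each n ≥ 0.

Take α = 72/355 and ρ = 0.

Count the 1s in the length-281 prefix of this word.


#1s = Σ_{n=0}^{280} s_n = Σ_{n=0}^{280} (⌊(n+1)α+ρ⌋ − ⌊nα+ρ⌋)
the sum telescopes: every ⌊nα+ρ⌋ with 0 < n < 281 appears once with + and once with −, leaving ⌊281α+ρ⌋ − ⌊0·α+ρ⌋
281α + ρ = (281·72) / 355 = 20232/355
ρ = 0/355
⌊20232/355⌋ = 56,  ⌊0/355⌋ = 0
#1s = 56 − 0 = 56

56


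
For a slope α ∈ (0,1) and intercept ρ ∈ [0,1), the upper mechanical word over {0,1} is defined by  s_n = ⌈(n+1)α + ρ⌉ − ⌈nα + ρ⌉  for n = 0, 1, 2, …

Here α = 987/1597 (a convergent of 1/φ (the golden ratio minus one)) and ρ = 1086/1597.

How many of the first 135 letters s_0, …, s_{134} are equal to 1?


#1s = Σ_{n=0}^{134} s_n = Σ_{n=0}^{134} (⌈(n+1)α+ρ⌉ − ⌈nα+ρ⌉)
the sum telescopes: every ⌈nα+ρ⌉ with 0 < n < 135 appears once with + and once with −, leaving ⌈135α+ρ⌉ − ⌈0·α+ρ⌉
135α + ρ = (135·987 + 1086) / 1597 = 134331/1597
ρ = 1086/1597
⌈134331/1597⌉ = 85,  ⌈1086/1597⌉ = 1
#1s = 85 − 1 = 84

84


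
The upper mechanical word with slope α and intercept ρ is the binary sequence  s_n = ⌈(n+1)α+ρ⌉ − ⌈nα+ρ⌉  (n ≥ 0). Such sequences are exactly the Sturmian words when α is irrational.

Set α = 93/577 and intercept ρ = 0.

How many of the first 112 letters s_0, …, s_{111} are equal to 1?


#1s = Σ_{n=0}^{111} s_n = Σ_{n=0}^{111} (⌈(n+1)α+ρ⌉ − ⌈nα+ρ⌉)
the sum telescopes: every ⌈nα+ρ⌉ with 0 < n < 112 appears once with + and once with −, leaving ⌈112α+ρ⌉ − ⌈0·α+ρ⌉
112α + ρ = (112·93) / 577 = 10416/577
ρ = 0/577
⌈10416/577⌉ = 19,  ⌈0/577⌉ = 0
#1s = 19 − 0 = 19

19


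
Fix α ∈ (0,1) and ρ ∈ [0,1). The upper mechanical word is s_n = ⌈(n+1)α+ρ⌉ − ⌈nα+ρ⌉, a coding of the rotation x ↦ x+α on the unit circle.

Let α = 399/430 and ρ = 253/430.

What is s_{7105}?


1

(n+1)α + ρ = (7106·399 + 253) / 430 = 2835547/430
nα + ρ     = (7105·399 + 253) / 430 = 2835148/430
⌈2835547/430⌉ = 6595,  ⌈2835148/430⌉ = 6594
s_{7105} = 6595 − 6594 = 1


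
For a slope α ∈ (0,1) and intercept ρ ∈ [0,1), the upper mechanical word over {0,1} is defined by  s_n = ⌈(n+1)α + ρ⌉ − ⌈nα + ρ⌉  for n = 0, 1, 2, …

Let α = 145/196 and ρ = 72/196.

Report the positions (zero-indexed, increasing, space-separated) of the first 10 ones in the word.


n=0: ⌈217/196⌉−⌈72/196⌉ = 2−1 = 1  ← one
n=1: ⌈362/196⌉−⌈217/196⌉ = 2−2 = 0
n=2: ⌈507/196⌉−⌈362/196⌉ = 3−2 = 1  ← one
n=3: ⌈652/196⌉−⌈507/196⌉ = 4−3 = 1  ← one
n=4: ⌈797/196⌉−⌈652/196⌉ = 5−4 = 1  ← one
n=5: ⌈942/196⌉−⌈797/196⌉ = 5−5 = 0
n=6: ⌈1087/196⌉−⌈942/196⌉ = 6−5 = 1  ← one
n=7: ⌈1232/196⌉−⌈1087/196⌉ = 7−6 = 1  ← one
n=8: ⌈1377/196⌉−⌈1232/196⌉ = 8−7 = 1  ← one
n=9: ⌈1522/196⌉−⌈1377/196⌉ = 8−8 = 0
n=10: ⌈1667/196⌉−⌈1522/196⌉ = 9−8 = 1  ← one
n=11: ⌈1812/196⌉−⌈1667/196⌉ = 10−9 = 1  ← one
n=12: ⌈1957/196⌉−⌈1812/196⌉ = 10−10 = 0
n=13: ⌈2102/196⌉−⌈1957/196⌉ = 11−10 = 1  ← one
positions of the first 10 ones: 0 2 3 4 6 7 8 10 11 13

0 2 3 4 6 7 8 10 11 13


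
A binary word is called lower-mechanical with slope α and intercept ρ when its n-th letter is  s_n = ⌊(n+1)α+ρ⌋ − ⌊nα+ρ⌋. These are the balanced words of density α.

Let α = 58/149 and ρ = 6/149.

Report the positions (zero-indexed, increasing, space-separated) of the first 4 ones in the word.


n=0: ⌊64/149⌋−⌊6/149⌋ = 0−0 = 0
n=1: ⌊122/149⌋−⌊64/149⌋ = 0−0 = 0
n=2: ⌊180/149⌋−⌊122/149⌋ = 1−0 = 1  ← one
n=3: ⌊238/149⌋−⌊180/149⌋ = 1−1 = 0
n=4: ⌊296/149⌋−⌊238/149⌋ = 1−1 = 0
n=5: ⌊354/149⌋−⌊296/149⌋ = 2−1 = 1  ← one
n=6: ⌊412/149⌋−⌊354/149⌋ = 2−2 = 0
n=7: ⌊470/149⌋−⌊412/149⌋ = 3−2 = 1  ← one
n=8: ⌊528/149⌋−⌊470/149⌋ = 3−3 = 0
n=9: ⌊586/149⌋−⌊528/149⌋ = 3−3 = 0
n=10: ⌊644/149⌋−⌊586/149⌋ = 4−3 = 1  ← one
positions of the first 4 ones: 2 5 7 10

2 5 7 10


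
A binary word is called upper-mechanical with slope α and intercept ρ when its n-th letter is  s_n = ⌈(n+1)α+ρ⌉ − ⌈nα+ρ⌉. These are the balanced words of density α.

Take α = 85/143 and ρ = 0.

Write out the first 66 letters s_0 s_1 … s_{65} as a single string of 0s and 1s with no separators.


110101101011010110101101011010110101011010110101101011010110101101

n=0: ⌈(1·85)/143⌉ − ⌈(0·85)/143⌉ = ⌈85/143⌉ − ⌈0/143⌉ = 1 − 0 = 1
n=1: ⌈(2·85)/143⌉ − ⌈(1·85)/143⌉ = ⌈170/143⌉ − ⌈85/143⌉ = 2 − 1 = 1
n=2: ⌈(3·85)/143⌉ − ⌈(2·85)/143⌉ = ⌈255/143⌉ − ⌈170/143⌉ = 2 − 2 = 0
n=3: ⌈(4·85)/143⌉ − ⌈(3·85)/143⌉ = ⌈340/143⌉ − ⌈255/143⌉ = 3 − 2 = 1
n=4: ⌈(5·85)/143⌉ − ⌈(4·85)/143⌉ = ⌈425/143⌉ − ⌈340/143⌉ = 3 − 3 = 0
n=5: ⌈(6·85)/143⌉ − ⌈(5·85)/143⌉ = ⌈510/143⌉ − ⌈425/143⌉ = 4 − 3 = 1
n=6: ⌈(7·85)/143⌉ − ⌈(6·85)/143⌉ = ⌈595/143⌉ − ⌈510/143⌉ = 5 − 4 = 1
n=7: ⌈(8·85)/143⌉ − ⌈(7·85)/143⌉ = ⌈680/143⌉ − ⌈595/143⌉ = 5 − 5 = 0
n=8: ⌈(9·85)/143⌉ − ⌈(8·85)/143⌉ = ⌈765/143⌉ − ⌈680/143⌉ = 6 − 5 = 1
n=9: ⌈(10·85)/143⌉ − ⌈(9·85)/143⌉ = ⌈850/143⌉ − ⌈765/143⌉ = 6 − 6 = 0
n=10: ⌈(11·85)/143⌉ − ⌈(10·85)/143⌉ = ⌈935/143⌉ − ⌈850/143⌉ = 7 − 6 = 1
n=11: ⌈(12·85)/143⌉ − ⌈(11·85)/143⌉ = ⌈1020/143⌉ − ⌈935/143⌉ = 8 − 7 = 1
n=12: ⌈(13·85)/143⌉ − ⌈(12·85)/143⌉ = ⌈1105/143⌉ − ⌈1020/143⌉ = 8 − 8 = 0
n=13: ⌈(14·85)/143⌉ − ⌈(13·85)/143⌉ = ⌈1190/143⌉ − ⌈1105/143⌉ = 9 − 8 = 1
n=14: ⌈(15·85)/143⌉ − ⌈(14·85)/143⌉ = ⌈1275/143⌉ − ⌈1190/143⌉ = 9 − 9 = 0
n=15: ⌈(16·85)/143⌉ − ⌈(15·85)/143⌉ = ⌈1360/143⌉ − ⌈1275/143⌉ = 10 − 9 = 1
n=16: ⌈(17·85)/143⌉ − ⌈(16·85)/143⌉ = ⌈1445/143⌉ − ⌈1360/143⌉ = 11 − 10 = 1
n=17: ⌈(18·85)/143⌉ − ⌈(17·85)/143⌉ = ⌈1530/143⌉ − ⌈1445/143⌉ = 11 − 11 = 0
n=18: ⌈(19·85)/143⌉ − ⌈(18·85)/143⌉ = ⌈1615/143⌉ − ⌈1530/143⌉ = 12 − 11 = 1
n=19: ⌈(20·85)/143⌉ − ⌈(19·85)/143⌉ = ⌈1700/143⌉ − ⌈1615/143⌉ = 12 − 12 = 0
n=20: ⌈(21·85)/143⌉ − ⌈(20·85)/143⌉ = ⌈1785/143⌉ − ⌈1700/143⌉ = 13 − 12 = 1
n=21: ⌈(22·85)/143⌉ − ⌈(21·85)/143⌉ = ⌈1870/143⌉ − ⌈1785/143⌉ = 14 − 13 = 1
n=22: ⌈(23·85)/143⌉ − ⌈(22·85)/143⌉ = ⌈1955/143⌉ − ⌈1870/143⌉ = 14 − 14 = 0
n=23: ⌈(24·85)/143⌉ − ⌈(23·85)/143⌉ = ⌈2040/143⌉ − ⌈1955/143⌉ = 15 − 14 = 1
n=24: ⌈(25·85)/143⌉ − ⌈(24·85)/143⌉ = ⌈2125/143⌉ − ⌈2040/143⌉ = 15 − 15 = 0
n=25: ⌈(26·85)/143⌉ − ⌈(25·85)/143⌉ = ⌈2210/143⌉ − ⌈2125/143⌉ = 16 − 15 = 1
n=26: ⌈(27·85)/143⌉ − ⌈(26·85)/143⌉ = ⌈2295/143⌉ − ⌈2210/143⌉ = 17 − 16 = 1
n=27: ⌈(28·85)/143⌉ − ⌈(27·85)/143⌉ = ⌈2380/143⌉ − ⌈2295/143⌉ = 17 − 17 = 0
n=28: ⌈(29·85)/143⌉ − ⌈(28·85)/143⌉ = ⌈2465/143⌉ − ⌈2380/143⌉ = 18 − 17 = 1
n=29: ⌈(30·85)/143⌉ − ⌈(29·85)/143⌉ = ⌈2550/143⌉ − ⌈2465/143⌉ = 18 − 18 = 0
n=30: ⌈(31·85)/143⌉ − ⌈(30·85)/143⌉ = ⌈2635/143⌉ − ⌈2550/143⌉ = 19 − 18 = 1
n=31: ⌈(32·85)/143⌉ − ⌈(31·85)/143⌉ = ⌈2720/143⌉ − ⌈2635/143⌉ = 20 − 19 = 1
n=32: ⌈(33·85)/143⌉ − ⌈(32·85)/143⌉ = ⌈2805/143⌉ − ⌈2720/143⌉ = 20 − 20 = 0
n=33: ⌈(34·85)/143⌉ − ⌈(33·85)/143⌉ = ⌈2890/143⌉ − ⌈2805/143⌉ = 21 − 20 = 1
n=34: ⌈(35·85)/143⌉ − ⌈(34·85)/143⌉ = ⌈2975/143⌉ − ⌈2890/143⌉ = 21 − 21 = 0
n=35: ⌈(36·85)/143⌉ − ⌈(35·85)/143⌉ = ⌈3060/143⌉ − ⌈2975/143⌉ = 22 − 21 = 1
n=36: ⌈(37·85)/143⌉ − ⌈(36·85)/143⌉ = ⌈3145/143⌉ − ⌈3060/143⌉ = 22 − 22 = 0
n=37: ⌈(38·85)/143⌉ − ⌈(37·85)/143⌉ = ⌈3230/143⌉ − ⌈3145/143⌉ = 23 − 22 = 1
n=38: ⌈(39·85)/143⌉ − ⌈(38·85)/143⌉ = ⌈3315/143⌉ − ⌈3230/143⌉ = 24 − 23 = 1
n=39: ⌈(40·85)/143⌉ − ⌈(39·85)/143⌉ = ⌈3400/143⌉ − ⌈3315/143⌉ = 24 − 24 = 0
n=40: ⌈(41·85)/143⌉ − ⌈(40·85)/143⌉ = ⌈3485/143⌉ − ⌈3400/143⌉ = 25 − 24 = 1
n=41: ⌈(42·85)/143⌉ − ⌈(41·85)/143⌉ = ⌈3570/143⌉ − ⌈3485/143⌉ = 25 − 25 = 0
n=42: ⌈(43·85)/143⌉ − ⌈(42·85)/143⌉ = ⌈3655/143⌉ − ⌈3570/143⌉ = 26 − 25 = 1
n=43: ⌈(44·85)/143⌉ − ⌈(43·85)/143⌉ = ⌈3740/143⌉ − ⌈3655/143⌉ = 27 − 26 = 1
n=44: ⌈(45·85)/143⌉ − ⌈(44·85)/143⌉ = ⌈3825/143⌉ − ⌈3740/143⌉ = 27 − 27 = 0
n=45: ⌈(46·85)/143⌉ − ⌈(45·85)/143⌉ = ⌈3910/143⌉ − ⌈3825/143⌉ = 28 − 27 = 1
n=46: ⌈(47·85)/143⌉ − ⌈(46·85)/143⌉ = ⌈3995/143⌉ − ⌈3910/143⌉ = 28 − 28 = 0
n=47: ⌈(48·85)/143⌉ − ⌈(47·85)/143⌉ = ⌈4080/143⌉ − ⌈3995/143⌉ = 29 − 28 = 1
n=48: ⌈(49·85)/143⌉ − ⌈(48·85)/143⌉ = ⌈4165/143⌉ − ⌈4080/143⌉ = 30 − 29 = 1
n=49: ⌈(50·85)/143⌉ − ⌈(49·85)/143⌉ = ⌈4250/143⌉ − ⌈4165/143⌉ = 30 − 30 = 0
n=50: ⌈(51·85)/143⌉ − ⌈(50·85)/143⌉ = ⌈4335/143⌉ − ⌈4250/143⌉ = 31 − 30 = 1
n=51: ⌈(52·85)/143⌉ − ⌈(51·85)/143⌉ = ⌈4420/143⌉ − ⌈4335/143⌉ = 31 − 31 = 0
n=52: ⌈(53·85)/143⌉ − ⌈(52·85)/143⌉ = ⌈4505/143⌉ − ⌈4420/143⌉ = 32 − 31 = 1
n=53: ⌈(54·85)/143⌉ − ⌈(53·85)/143⌉ = ⌈4590/143⌉ − ⌈4505/143⌉ = 33 − 32 = 1
n=54: ⌈(55·85)/143⌉ − ⌈(54·85)/143⌉ = ⌈4675/143⌉ − ⌈4590/143⌉ = 33 − 33 = 0
n=55: ⌈(56·85)/143⌉ − ⌈(55·85)/143⌉ = ⌈4760/143⌉ − ⌈4675/143⌉ = 34 − 33 = 1
n=56: ⌈(57·85)/143⌉ − ⌈(56·85)/143⌉ = ⌈4845/143⌉ − ⌈4760/143⌉ = 34 − 34 = 0
n=57: ⌈(58·85)/143⌉ − ⌈(57·85)/143⌉ = ⌈4930/143⌉ − ⌈4845/143⌉ = 35 − 34 = 1
n=58: ⌈(59·85)/143⌉ − ⌈(58·85)/143⌉ = ⌈5015/143⌉ − ⌈4930/143⌉ = 36 − 35 = 1
n=59: ⌈(60·85)/143⌉ − ⌈(59·85)/143⌉ = ⌈5100/143⌉ − ⌈5015/143⌉ = 36 − 36 = 0
n=60: ⌈(61·85)/143⌉ − ⌈(60·85)/143⌉ = ⌈5185/143⌉ − ⌈5100/143⌉ = 37 − 36 = 1
n=61: ⌈(62·85)/143⌉ − ⌈(61·85)/143⌉ = ⌈5270/143⌉ − ⌈5185/143⌉ = 37 − 37 = 0
n=62: ⌈(63·85)/143⌉ − ⌈(62·85)/143⌉ = ⌈5355/143⌉ − ⌈5270/143⌉ = 38 − 37 = 1
n=63: ⌈(64·85)/143⌉ − ⌈(63·85)/143⌉ = ⌈5440/143⌉ − ⌈5355/143⌉ = 39 − 38 = 1
n=64: ⌈(65·85)/143⌉ − ⌈(64·85)/143⌉ = ⌈5525/143⌉ − ⌈5440/143⌉ = 39 − 39 = 0
n=65: ⌈(66·85)/143⌉ − ⌈(65·85)/143⌉ = ⌈5610/143⌉ − ⌈5525/143⌉ = 40 − 39 = 1


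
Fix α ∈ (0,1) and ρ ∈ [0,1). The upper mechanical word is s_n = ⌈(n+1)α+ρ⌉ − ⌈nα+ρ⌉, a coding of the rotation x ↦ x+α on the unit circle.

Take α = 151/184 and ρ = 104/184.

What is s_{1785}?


1

(n+1)α + ρ = (1786·151 + 104) / 184 = 269790/184
nα + ρ     = (1785·151 + 104) / 184 = 269639/184
⌈269790/184⌉ = 1467,  ⌈269639/184⌉ = 1466
s_{1785} = 1467 − 1466 = 1


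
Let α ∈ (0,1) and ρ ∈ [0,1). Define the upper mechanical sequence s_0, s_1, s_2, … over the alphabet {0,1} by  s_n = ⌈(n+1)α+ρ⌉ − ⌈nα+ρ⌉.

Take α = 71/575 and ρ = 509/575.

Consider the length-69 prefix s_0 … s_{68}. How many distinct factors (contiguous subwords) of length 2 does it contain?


3

t_n = ⌈(n·71+509)/575⌉ for n = 0 … 69:
  n=0…9: ⌈509/575⌉=1 ⌈580/575⌉=2 ⌈651/575⌉=2 ⌈722/575⌉=2 ⌈793/575⌉=2 ⌈864/575⌉=2 ⌈935/575⌉=2 ⌈1006/575⌉=2 ⌈1077/575⌉=2 ⌈1148/575⌉=2
  n=10…19: ⌈1219/575⌉=3 ⌈1290/575⌉=3 ⌈1361/575⌉=3 ⌈1432/575⌉=3 ⌈1503/575⌉=3 ⌈1574/575⌉=3 ⌈1645/575⌉=3 ⌈1716/575⌉=3 ⌈1787/575⌉=4 ⌈1858/575⌉=4
  n=20…29: ⌈1929/575⌉=4 ⌈2000/575⌉=4 ⌈2071/575⌉=4 ⌈2142/575⌉=4 ⌈2213/575⌉=4 ⌈2284/575⌉=4 ⌈2355/575⌉=5 ⌈2426/575⌉=5 ⌈2497/575⌉=5 ⌈2568/575⌉=5
  n=30…39: ⌈2639/575⌉=5 ⌈2710/575⌉=5 ⌈2781/575⌉=5 ⌈2852/575⌉=5 ⌈2923/575⌉=6 ⌈2994/575⌉=6 ⌈3065/575⌉=6 ⌈3136/575⌉=6 ⌈3207/575⌉=6 ⌈3278/575⌉=6
  n=40…49: ⌈3349/575⌉=6 ⌈3420/575⌉=6 ⌈3491/575⌉=7 ⌈3562/575⌉=7 ⌈3633/575⌉=7 ⌈3704/575⌉=7 ⌈3775/575⌉=7 ⌈3846/575⌉=7 ⌈3917/575⌉=7 ⌈3988/575⌉=7
  n=50…59: ⌈4059/575⌉=8 ⌈4130/575⌉=8 ⌈4201/575⌉=8 ⌈4272/575⌉=8 ⌈4343/575⌉=8 ⌈4414/575⌉=8 ⌈4485/575⌉=8 ⌈4556/575⌉=8 ⌈4627/575⌉=9 ⌈4698/575⌉=9
  n=60…69: ⌈4769/575⌉=9 ⌈4840/575⌉=9 ⌈4911/575⌉=9 ⌈4982/575⌉=9 ⌈5053/575⌉=9 ⌈5124/575⌉=9 ⌈5195/575⌉=10 ⌈5266/575⌉=10 ⌈5337/575⌉=10 ⌈5408/575⌉=10
s_n = t_(n+1) − t_n for n = 0 … 68 gives
prefix = 100000000100000001000000010000000100000001000000010000000100000001000
slide a length-2 window over [0..1] … [67..68] (68 windows); first occurrence of each distinct factor:
  [  0..  1] 10
  [  1..  2] 00
  [  8..  9] 01
  (the other 65 windows repeat one of these)
distinct factors: {00, 01, 10}
count = 3  (Sturmian bound for length 2 is 3)


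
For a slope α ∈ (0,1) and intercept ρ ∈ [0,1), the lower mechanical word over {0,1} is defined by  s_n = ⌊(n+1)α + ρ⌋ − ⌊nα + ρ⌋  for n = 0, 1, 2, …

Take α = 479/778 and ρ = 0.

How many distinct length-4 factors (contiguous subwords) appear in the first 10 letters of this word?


t_n = ⌊(n·479)/778⌋ for n = 0 … 10:
  n=0…9: ⌊0/778⌋=0 ⌊479/778⌋=0 ⌊958/778⌋=1 ⌊1437/778⌋=1 ⌊1916/778⌋=2 ⌊2395/778⌋=3 ⌊2874/778⌋=3 ⌊3353/778⌋=4 ⌊3832/778⌋=4 ⌊4311/778⌋=5
  n=10: ⌊4790/778⌋=6
s_n = t_(n+1) − t_n for n = 0 … 9 gives
prefix = 0101101011
slide a length-4 window over [0..3] … [6..9] (7 windows); first occurrence of each distinct factor:
  [  0..  3] 0101
  [  1..  4] 1011
  [  2..  5] 0110
  [  3..  6] 1101
  [  4..  7] 1010
  (the other 2 windows repeat one of these)
distinct factors: {0101, 0110, 1010, 1011, 1101}
count = 5  (Sturmian bound for length 4 is 5)

5


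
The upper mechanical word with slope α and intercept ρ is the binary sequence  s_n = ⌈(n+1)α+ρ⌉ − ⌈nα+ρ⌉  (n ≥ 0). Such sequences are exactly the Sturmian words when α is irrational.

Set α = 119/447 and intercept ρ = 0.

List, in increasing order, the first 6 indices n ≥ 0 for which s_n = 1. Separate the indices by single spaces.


0 3 7 11 15 18

n=0: ⌈119/447⌉−⌈0/447⌉ = 1−0 = 1  ← one
n=1: ⌈238/447⌉−⌈119/447⌉ = 1−1 = 0
n=2: ⌈357/447⌉−⌈238/447⌉ = 1−1 = 0
n=3: ⌈476/447⌉−⌈357/447⌉ = 2−1 = 1  ← one
n=4: ⌈595/447⌉−⌈476/447⌉ = 2−2 = 0
n=5: ⌈714/447⌉−⌈595/447⌉ = 2−2 = 0
n=6: ⌈833/447⌉−⌈714/447⌉ = 2−2 = 0
n=7: ⌈952/447⌉−⌈833/447⌉ = 3−2 = 1  ← one
n=8: ⌈1071/447⌉−⌈952/447⌉ = 3−3 = 0
n=9: ⌈1190/447⌉−⌈1071/447⌉ = 3−3 = 0
n=10: ⌈1309/447⌉−⌈1190/447⌉ = 3−3 = 0
n=11: ⌈1428/447⌉−⌈1309/447⌉ = 4−3 = 1  ← one
n=12: ⌈1547/447⌉−⌈1428/447⌉ = 4−4 = 0
n=13: ⌈1666/447⌉−⌈1547/447⌉ = 4−4 = 0
n=14: ⌈1785/447⌉−⌈1666/447⌉ = 4−4 = 0
n=15: ⌈1904/447⌉−⌈1785/447⌉ = 5−4 = 1  ← one
n=16: ⌈2023/447⌉−⌈1904/447⌉ = 5−5 = 0
n=17: ⌈2142/447⌉−⌈2023/447⌉ = 5−5 = 0
n=18: ⌈2261/447⌉−⌈2142/447⌉ = 6−5 = 1  ← one
positions of the first 6 ones: 0 3 7 11 15 18


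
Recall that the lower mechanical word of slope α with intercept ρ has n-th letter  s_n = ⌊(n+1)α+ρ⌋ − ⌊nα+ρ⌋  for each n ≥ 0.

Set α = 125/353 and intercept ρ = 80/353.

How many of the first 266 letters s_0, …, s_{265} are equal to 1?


94

#1s = Σ_{n=0}^{265} s_n = Σ_{n=0}^{265} (⌊(n+1)α+ρ⌋ − ⌊nα+ρ⌋)
the sum telescopes: every ⌊nα+ρ⌋ with 0 < n < 266 appears once with + and once with −, leaving ⌊266α+ρ⌋ − ⌊0·α+ρ⌋
266α + ρ = (266·125 + 80) / 353 = 33330/353
ρ = 80/353
⌊33330/353⌋ = 94,  ⌊80/353⌋ = 0
#1s = 94 − 0 = 94


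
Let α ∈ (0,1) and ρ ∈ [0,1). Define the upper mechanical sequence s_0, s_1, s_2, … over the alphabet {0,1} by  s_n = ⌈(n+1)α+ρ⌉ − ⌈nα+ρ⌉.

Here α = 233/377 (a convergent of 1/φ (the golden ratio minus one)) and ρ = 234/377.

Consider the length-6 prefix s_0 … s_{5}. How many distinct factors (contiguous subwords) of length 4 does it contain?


t_n = ⌈(n·233+234)/377⌉ for n = 0 … 6:
  n=0…6: ⌈234/377⌉=1 ⌈467/377⌉=2 ⌈700/377⌉=2 ⌈933/377⌉=3 ⌈1166/377⌉=4 ⌈1399/377⌉=4 ⌈1632/377⌉=5
s_n = t_(n+1) − t_n for n = 0 … 5 gives
prefix = 101101
slide a length-4 window over [0..3] … [2..5] (3 windows); first occurrence of each distinct factor:
  [  0..  3] 1011
  [  1..  4] 0110
  [  2..  5] 1101
distinct factors: {0110, 1011, 1101}
count = 3  (Sturmian bound for length 4 is 5)

3


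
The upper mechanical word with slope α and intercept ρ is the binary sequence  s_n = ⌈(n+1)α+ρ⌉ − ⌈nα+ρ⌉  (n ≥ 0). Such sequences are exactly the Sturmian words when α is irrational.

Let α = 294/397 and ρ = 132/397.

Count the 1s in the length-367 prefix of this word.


272

#1s = Σ_{n=0}^{366} s_n = Σ_{n=0}^{366} (⌈(n+1)α+ρ⌉ − ⌈nα+ρ⌉)
the sum telescopes: every ⌈nα+ρ⌉ with 0 < n < 367 appears once with + and once with −, leaving ⌈367α+ρ⌉ − ⌈0·α+ρ⌉
367α + ρ = (367·294 + 132) / 397 = 108030/397
ρ = 132/397
⌈108030/397⌉ = 273,  ⌈132/397⌉ = 1
#1s = 273 − 1 = 272


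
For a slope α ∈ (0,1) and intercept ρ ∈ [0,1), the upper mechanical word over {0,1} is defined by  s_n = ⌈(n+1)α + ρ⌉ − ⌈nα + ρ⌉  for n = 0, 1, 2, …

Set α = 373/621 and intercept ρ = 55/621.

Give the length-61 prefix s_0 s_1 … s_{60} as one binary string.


0101101011010110101101011010110101101011010110101101011010110

n=0: ⌈(1·373+55)/621⌉ − ⌈(0·373+55)/621⌉ = ⌈428/621⌉ − ⌈55/621⌉ = 1 − 1 = 0
n=1: ⌈(2·373+55)/621⌉ − ⌈(1·373+55)/621⌉ = ⌈801/621⌉ − ⌈428/621⌉ = 2 − 1 = 1
n=2: ⌈(3·373+55)/621⌉ − ⌈(2·373+55)/621⌉ = ⌈1174/621⌉ − ⌈801/621⌉ = 2 − 2 = 0
n=3: ⌈(4·373+55)/621⌉ − ⌈(3·373+55)/621⌉ = ⌈1547/621⌉ − ⌈1174/621⌉ = 3 − 2 = 1
n=4: ⌈(5·373+55)/621⌉ − ⌈(4·373+55)/621⌉ = ⌈1920/621⌉ − ⌈1547/621⌉ = 4 − 3 = 1
n=5: ⌈(6·373+55)/621⌉ − ⌈(5·373+55)/621⌉ = ⌈2293/621⌉ − ⌈1920/621⌉ = 4 − 4 = 0
n=6: ⌈(7·373+55)/621⌉ − ⌈(6·373+55)/621⌉ = ⌈2666/621⌉ − ⌈2293/621⌉ = 5 − 4 = 1
n=7: ⌈(8·373+55)/621⌉ − ⌈(7·373+55)/621⌉ = ⌈3039/621⌉ − ⌈2666/621⌉ = 5 − 5 = 0
n=8: ⌈(9·373+55)/621⌉ − ⌈(8·373+55)/621⌉ = ⌈3412/621⌉ − ⌈3039/621⌉ = 6 − 5 = 1
n=9: ⌈(10·373+55)/621⌉ − ⌈(9·373+55)/621⌉ = ⌈3785/621⌉ − ⌈3412/621⌉ = 7 − 6 = 1
n=10: ⌈(11·373+55)/621⌉ − ⌈(10·373+55)/621⌉ = ⌈4158/621⌉ − ⌈3785/621⌉ = 7 − 7 = 0
n=11: ⌈(12·373+55)/621⌉ − ⌈(11·373+55)/621⌉ = ⌈4531/621⌉ − ⌈4158/621⌉ = 8 − 7 = 1
n=12: ⌈(13·373+55)/621⌉ − ⌈(12·373+55)/621⌉ = ⌈4904/621⌉ − ⌈4531/621⌉ = 8 − 8 = 0
n=13: ⌈(14·373+55)/621⌉ − ⌈(13·373+55)/621⌉ = ⌈5277/621⌉ − ⌈4904/621⌉ = 9 − 8 = 1
n=14: ⌈(15·373+55)/621⌉ − ⌈(14·373+55)/621⌉ = ⌈5650/621⌉ − ⌈5277/621⌉ = 10 − 9 = 1
n=15: ⌈(16·373+55)/621⌉ − ⌈(15·373+55)/621⌉ = ⌈6023/621⌉ − ⌈5650/621⌉ = 10 − 10 = 0
n=16: ⌈(17·373+55)/621⌉ − ⌈(16·373+55)/621⌉ = ⌈6396/621⌉ − ⌈6023/621⌉ = 11 − 10 = 1
n=17: ⌈(18·373+55)/621⌉ − ⌈(17·373+55)/621⌉ = ⌈6769/621⌉ − ⌈6396/621⌉ = 11 − 11 = 0
n=18: ⌈(19·373+55)/621⌉ − ⌈(18·373+55)/621⌉ = ⌈7142/621⌉ − ⌈6769/621⌉ = 12 − 11 = 1
n=19: ⌈(20·373+55)/621⌉ − ⌈(19·373+55)/621⌉ = ⌈7515/621⌉ − ⌈7142/621⌉ = 13 − 12 = 1
n=20: ⌈(21·373+55)/621⌉ − ⌈(20·373+55)/621⌉ = ⌈7888/621⌉ − ⌈7515/621⌉ = 13 − 13 = 0
n=21: ⌈(22·373+55)/621⌉ − ⌈(21·373+55)/621⌉ = ⌈8261/621⌉ − ⌈7888/621⌉ = 14 − 13 = 1
n=22: ⌈(23·373+55)/621⌉ − ⌈(22·373+55)/621⌉ = ⌈8634/621⌉ − ⌈8261/621⌉ = 14 − 14 = 0
n=23: ⌈(24·373+55)/621⌉ − ⌈(23·373+55)/621⌉ = ⌈9007/621⌉ − ⌈8634/621⌉ = 15 − 14 = 1
n=24: ⌈(25·373+55)/621⌉ − ⌈(24·373+55)/621⌉ = ⌈9380/621⌉ − ⌈9007/621⌉ = 16 − 15 = 1
n=25: ⌈(26·373+55)/621⌉ − ⌈(25·373+55)/621⌉ = ⌈9753/621⌉ − ⌈9380/621⌉ = 16 − 16 = 0
n=26: ⌈(27·373+55)/621⌉ − ⌈(26·373+55)/621⌉ = ⌈10126/621⌉ − ⌈9753/621⌉ = 17 − 16 = 1
n=27: ⌈(28·373+55)/621⌉ − ⌈(27·373+55)/621⌉ = ⌈10499/621⌉ − ⌈10126/621⌉ = 17 − 17 = 0
n=28: ⌈(29·373+55)/621⌉ − ⌈(28·373+55)/621⌉ = ⌈10872/621⌉ − ⌈10499/621⌉ = 18 − 17 = 1
n=29: ⌈(30·373+55)/621⌉ − ⌈(29·373+55)/621⌉ = ⌈11245/621⌉ − ⌈10872/621⌉ = 19 − 18 = 1
n=30: ⌈(31·373+55)/621⌉ − ⌈(30·373+55)/621⌉ = ⌈11618/621⌉ − ⌈11245/621⌉ = 19 − 19 = 0
n=31: ⌈(32·373+55)/621⌉ − ⌈(31·373+55)/621⌉ = ⌈11991/621⌉ − ⌈11618/621⌉ = 20 − 19 = 1
n=32: ⌈(33·373+55)/621⌉ − ⌈(32·373+55)/621⌉ = ⌈12364/621⌉ − ⌈11991/621⌉ = 20 − 20 = 0
n=33: ⌈(34·373+55)/621⌉ − ⌈(33·373+55)/621⌉ = ⌈12737/621⌉ − ⌈12364/621⌉ = 21 − 20 = 1
n=34: ⌈(35·373+55)/621⌉ − ⌈(34·373+55)/621⌉ = ⌈13110/621⌉ − ⌈12737/621⌉ = 22 − 21 = 1
n=35: ⌈(36·373+55)/621⌉ − ⌈(35·373+55)/621⌉ = ⌈13483/621⌉ − ⌈13110/621⌉ = 22 − 22 = 0
n=36: ⌈(37·373+55)/621⌉ − ⌈(36·373+55)/621⌉ = ⌈13856/621⌉ − ⌈13483/621⌉ = 23 − 22 = 1
n=37: ⌈(38·373+55)/621⌉ − ⌈(37·373+55)/621⌉ = ⌈14229/621⌉ − ⌈13856/621⌉ = 23 − 23 = 0
n=38: ⌈(39·373+55)/621⌉ − ⌈(38·373+55)/621⌉ = ⌈14602/621⌉ − ⌈14229/621⌉ = 24 − 23 = 1
n=39: ⌈(40·373+55)/621⌉ − ⌈(39·373+55)/621⌉ = ⌈14975/621⌉ − ⌈14602/621⌉ = 25 − 24 = 1
n=40: ⌈(41·373+55)/621⌉ − ⌈(40·373+55)/621⌉ = ⌈15348/621⌉ − ⌈14975/621⌉ = 25 − 25 = 0
n=41: ⌈(42·373+55)/621⌉ − ⌈(41·373+55)/621⌉ = ⌈15721/621⌉ − ⌈15348/621⌉ = 26 − 25 = 1
n=42: ⌈(43·373+55)/621⌉ − ⌈(42·373+55)/621⌉ = ⌈16094/621⌉ − ⌈15721/621⌉ = 26 − 26 = 0
n=43: ⌈(44·373+55)/621⌉ − ⌈(43·373+55)/621⌉ = ⌈16467/621⌉ − ⌈16094/621⌉ = 27 − 26 = 1
n=44: ⌈(45·373+55)/621⌉ − ⌈(44·373+55)/621⌉ = ⌈16840/621⌉ − ⌈16467/621⌉ = 28 − 27 = 1
n=45: ⌈(46·373+55)/621⌉ − ⌈(45·373+55)/621⌉ = ⌈17213/621⌉ − ⌈16840/621⌉ = 28 − 28 = 0
n=46: ⌈(47·373+55)/621⌉ − ⌈(46·373+55)/621⌉ = ⌈17586/621⌉ − ⌈17213/621⌉ = 29 − 28 = 1
n=47: ⌈(48·373+55)/621⌉ − ⌈(47·373+55)/621⌉ = ⌈17959/621⌉ − ⌈17586/621⌉ = 29 − 29 = 0
n=48: ⌈(49·373+55)/621⌉ − ⌈(48·373+55)/621⌉ = ⌈18332/621⌉ − ⌈17959/621⌉ = 30 − 29 = 1
n=49: ⌈(50·373+55)/621⌉ − ⌈(49·373+55)/621⌉ = ⌈18705/621⌉ − ⌈18332/621⌉ = 31 − 30 = 1
n=50: ⌈(51·373+55)/621⌉ − ⌈(50·373+55)/621⌉ = ⌈19078/621⌉ − ⌈18705/621⌉ = 31 − 31 = 0
n=51: ⌈(52·373+55)/621⌉ − ⌈(51·373+55)/621⌉ = ⌈19451/621⌉ − ⌈19078/621⌉ = 32 − 31 = 1
n=52: ⌈(53·373+55)/621⌉ − ⌈(52·373+55)/621⌉ = ⌈19824/621⌉ − ⌈19451/621⌉ = 32 − 32 = 0
n=53: ⌈(54·373+55)/621⌉ − ⌈(53·373+55)/621⌉ = ⌈20197/621⌉ − ⌈19824/621⌉ = 33 − 32 = 1
n=54: ⌈(55·373+55)/621⌉ − ⌈(54·373+55)/621⌉ = ⌈20570/621⌉ − ⌈20197/621⌉ = 34 − 33 = 1
n=55: ⌈(56·373+55)/621⌉ − ⌈(55·373+55)/621⌉ = ⌈20943/621⌉ − ⌈20570/621⌉ = 34 − 34 = 0
n=56: ⌈(57·373+55)/621⌉ − ⌈(56·373+55)/621⌉ = ⌈21316/621⌉ − ⌈20943/621⌉ = 35 − 34 = 1
n=57: ⌈(58·373+55)/621⌉ − ⌈(57·373+55)/621⌉ = ⌈21689/621⌉ − ⌈21316/621⌉ = 35 − 35 = 0
n=58: ⌈(59·373+55)/621⌉ − ⌈(58·373+55)/621⌉ = ⌈22062/621⌉ − ⌈21689/621⌉ = 36 − 35 = 1
n=59: ⌈(60·373+55)/621⌉ − ⌈(59·373+55)/621⌉ = ⌈22435/621⌉ − ⌈22062/621⌉ = 37 − 36 = 1
n=60: ⌈(61·373+55)/621⌉ − ⌈(60·373+55)/621⌉ = ⌈22808/621⌉ − ⌈22435/621⌉ = 37 − 37 = 0


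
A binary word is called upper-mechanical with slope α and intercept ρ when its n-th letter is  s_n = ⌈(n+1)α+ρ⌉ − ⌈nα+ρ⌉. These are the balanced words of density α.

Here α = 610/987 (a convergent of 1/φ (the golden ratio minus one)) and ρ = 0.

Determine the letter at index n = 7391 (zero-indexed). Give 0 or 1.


(n+1)α + ρ = (7392·610) / 987 = 4509120/987
nα + ρ     = (7391·610) / 987 = 4508510/987
⌈4509120/987⌉ = 4569,  ⌈4508510/987⌉ = 4568
s_{7391} = 4569 − 4568 = 1

1


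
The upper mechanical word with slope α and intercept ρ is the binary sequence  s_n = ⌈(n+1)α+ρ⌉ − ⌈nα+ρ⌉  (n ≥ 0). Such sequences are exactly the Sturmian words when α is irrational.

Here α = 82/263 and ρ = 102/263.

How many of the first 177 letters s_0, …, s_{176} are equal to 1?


55

#1s = Σ_{n=0}^{176} s_n = Σ_{n=0}^{176} (⌈(n+1)α+ρ⌉ − ⌈nα+ρ⌉)
the sum telescopes: every ⌈nα+ρ⌉ with 0 < n < 177 appears once with + and once with −, leaving ⌈177α+ρ⌉ − ⌈0·α+ρ⌉
177α + ρ = (177·82 + 102) / 263 = 14616/263
ρ = 102/263
⌈14616/263⌉ = 56,  ⌈102/263⌉ = 1
#1s = 56 − 1 = 55


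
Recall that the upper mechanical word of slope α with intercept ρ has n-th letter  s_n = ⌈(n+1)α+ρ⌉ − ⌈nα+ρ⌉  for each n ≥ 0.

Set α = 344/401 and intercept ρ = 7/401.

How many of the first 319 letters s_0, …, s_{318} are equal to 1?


273

#1s = Σ_{n=0}^{318} s_n = Σ_{n=0}^{318} (⌈(n+1)α+ρ⌉ − ⌈nα+ρ⌉)
the sum telescopes: every ⌈nα+ρ⌉ with 0 < n < 319 appears once with + and once with −, leaving ⌈319α+ρ⌉ − ⌈0·α+ρ⌉
319α + ρ = (319·344 + 7) / 401 = 109743/401
ρ = 7/401
⌈109743/401⌉ = 274,  ⌈7/401⌉ = 1
#1s = 274 − 1 = 273


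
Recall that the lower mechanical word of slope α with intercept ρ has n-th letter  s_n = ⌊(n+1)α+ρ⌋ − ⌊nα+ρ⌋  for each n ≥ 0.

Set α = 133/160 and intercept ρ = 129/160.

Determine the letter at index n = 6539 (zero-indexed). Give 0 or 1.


1

(n+1)α + ρ = (6540·133 + 129) / 160 = 869949/160
nα + ρ     = (6539·133 + 129) / 160 = 869816/160
⌊869949/160⌋ = 5437,  ⌊869816/160⌋ = 5436
s_{6539} = 5437 − 5436 = 1


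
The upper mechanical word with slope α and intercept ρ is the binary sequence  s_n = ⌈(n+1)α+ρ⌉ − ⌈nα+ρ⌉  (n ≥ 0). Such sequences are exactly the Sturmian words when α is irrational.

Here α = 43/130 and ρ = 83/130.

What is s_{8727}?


(n+1)α + ρ = (8728·43 + 83) / 130 = 375387/130
nα + ρ     = (8727·43 + 83) / 130 = 375344/130
⌈375387/130⌉ = 2888,  ⌈375344/130⌉ = 2888
s_{8727} = 2888 − 2888 = 0

0


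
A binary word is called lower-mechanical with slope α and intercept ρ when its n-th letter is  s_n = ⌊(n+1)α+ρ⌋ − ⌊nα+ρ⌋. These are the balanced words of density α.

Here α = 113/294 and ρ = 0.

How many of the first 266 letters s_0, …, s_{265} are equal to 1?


#1s = Σ_{n=0}^{265} s_n = Σ_{n=0}^{265} (⌊(n+1)α+ρ⌋ − ⌊nα+ρ⌋)
the sum telescopes: every ⌊nα+ρ⌋ with 0 < n < 266 appears once with + and once with −, leaving ⌊266α+ρ⌋ − ⌊0·α+ρ⌋
266α + ρ = (266·113) / 294 = 30058/294
ρ = 0/294
⌊30058/294⌋ = 102,  ⌊0/294⌋ = 0
#1s = 102 − 0 = 102

102


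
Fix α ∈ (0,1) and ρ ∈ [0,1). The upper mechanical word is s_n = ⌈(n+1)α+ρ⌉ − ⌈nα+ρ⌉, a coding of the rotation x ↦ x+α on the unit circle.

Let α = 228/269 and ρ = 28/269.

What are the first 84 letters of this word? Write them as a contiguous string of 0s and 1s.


011111101111101111110111110111111011111101111101111110111110111111011111011111101111

n=0: ⌈(1·228+28)/269⌉ − ⌈(0·228+28)/269⌉ = ⌈256/269⌉ − ⌈28/269⌉ = 1 − 1 = 0
n=1: ⌈(2·228+28)/269⌉ − ⌈(1·228+28)/269⌉ = ⌈484/269⌉ − ⌈256/269⌉ = 2 − 1 = 1
n=2: ⌈(3·228+28)/269⌉ − ⌈(2·228+28)/269⌉ = ⌈712/269⌉ − ⌈484/269⌉ = 3 − 2 = 1
n=3: ⌈(4·228+28)/269⌉ − ⌈(3·228+28)/269⌉ = ⌈940/269⌉ − ⌈712/269⌉ = 4 − 3 = 1
n=4: ⌈(5·228+28)/269⌉ − ⌈(4·228+28)/269⌉ = ⌈1168/269⌉ − ⌈940/269⌉ = 5 − 4 = 1
n=5: ⌈(6·228+28)/269⌉ − ⌈(5·228+28)/269⌉ = ⌈1396/269⌉ − ⌈1168/269⌉ = 6 − 5 = 1
n=6: ⌈(7·228+28)/269⌉ − ⌈(6·228+28)/269⌉ = ⌈1624/269⌉ − ⌈1396/269⌉ = 7 − 6 = 1
n=7: ⌈(8·228+28)/269⌉ − ⌈(7·228+28)/269⌉ = ⌈1852/269⌉ − ⌈1624/269⌉ = 7 − 7 = 0
n=8: ⌈(9·228+28)/269⌉ − ⌈(8·228+28)/269⌉ = ⌈2080/269⌉ − ⌈1852/269⌉ = 8 − 7 = 1
n=9: ⌈(10·228+28)/269⌉ − ⌈(9·228+28)/269⌉ = ⌈2308/269⌉ − ⌈2080/269⌉ = 9 − 8 = 1
n=10: ⌈(11·228+28)/269⌉ − ⌈(10·228+28)/269⌉ = ⌈2536/269⌉ − ⌈2308/269⌉ = 10 − 9 = 1
n=11: ⌈(12·228+28)/269⌉ − ⌈(11·228+28)/269⌉ = ⌈2764/269⌉ − ⌈2536/269⌉ = 11 − 10 = 1
n=12: ⌈(13·228+28)/269⌉ − ⌈(12·228+28)/269⌉ = ⌈2992/269⌉ − ⌈2764/269⌉ = 12 − 11 = 1
n=13: ⌈(14·228+28)/269⌉ − ⌈(13·228+28)/269⌉ = ⌈3220/269⌉ − ⌈2992/269⌉ = 12 − 12 = 0
n=14: ⌈(15·228+28)/269⌉ − ⌈(14·228+28)/269⌉ = ⌈3448/269⌉ − ⌈3220/269⌉ = 13 − 12 = 1
n=15: ⌈(16·228+28)/269⌉ − ⌈(15·228+28)/269⌉ = ⌈3676/269⌉ − ⌈3448/269⌉ = 14 − 13 = 1
n=16: ⌈(17·228+28)/269⌉ − ⌈(16·228+28)/269⌉ = ⌈3904/269⌉ − ⌈3676/269⌉ = 15 − 14 = 1
n=17: ⌈(18·228+28)/269⌉ − ⌈(17·228+28)/269⌉ = ⌈4132/269⌉ − ⌈3904/269⌉ = 16 − 15 = 1
n=18: ⌈(19·228+28)/269⌉ − ⌈(18·228+28)/269⌉ = ⌈4360/269⌉ − ⌈4132/269⌉ = 17 − 16 = 1
n=19: ⌈(20·228+28)/269⌉ − ⌈(19·228+28)/269⌉ = ⌈4588/269⌉ − ⌈4360/269⌉ = 18 − 17 = 1
n=20: ⌈(21·228+28)/269⌉ − ⌈(20·228+28)/269⌉ = ⌈4816/269⌉ − ⌈4588/269⌉ = 18 − 18 = 0
n=21: ⌈(22·228+28)/269⌉ − ⌈(21·228+28)/269⌉ = ⌈5044/269⌉ − ⌈4816/269⌉ = 19 − 18 = 1
n=22: ⌈(23·228+28)/269⌉ − ⌈(22·228+28)/269⌉ = ⌈5272/269⌉ − ⌈5044/269⌉ = 20 − 19 = 1
n=23: ⌈(24·228+28)/269⌉ − ⌈(23·228+28)/269⌉ = ⌈5500/269⌉ − ⌈5272/269⌉ = 21 − 20 = 1
n=24: ⌈(25·228+28)/269⌉ − ⌈(24·228+28)/269⌉ = ⌈5728/269⌉ − ⌈5500/269⌉ = 22 − 21 = 1
n=25: ⌈(26·228+28)/269⌉ − ⌈(25·228+28)/269⌉ = ⌈5956/269⌉ − ⌈5728/269⌉ = 23 − 22 = 1
n=26: ⌈(27·228+28)/269⌉ − ⌈(26·228+28)/269⌉ = ⌈6184/269⌉ − ⌈5956/269⌉ = 23 − 23 = 0
n=27: ⌈(28·228+28)/269⌉ − ⌈(27·228+28)/269⌉ = ⌈6412/269⌉ − ⌈6184/269⌉ = 24 − 23 = 1
n=28: ⌈(29·228+28)/269⌉ − ⌈(28·228+28)/269⌉ = ⌈6640/269⌉ − ⌈6412/269⌉ = 25 − 24 = 1
n=29: ⌈(30·228+28)/269⌉ − ⌈(29·228+28)/269⌉ = ⌈6868/269⌉ − ⌈6640/269⌉ = 26 − 25 = 1
n=30: ⌈(31·228+28)/269⌉ − ⌈(30·228+28)/269⌉ = ⌈7096/269⌉ − ⌈6868/269⌉ = 27 − 26 = 1
n=31: ⌈(32·228+28)/269⌉ − ⌈(31·228+28)/269⌉ = ⌈7324/269⌉ − ⌈7096/269⌉ = 28 − 27 = 1
n=32: ⌈(33·228+28)/269⌉ − ⌈(32·228+28)/269⌉ = ⌈7552/269⌉ − ⌈7324/269⌉ = 29 − 28 = 1
n=33: ⌈(34·228+28)/269⌉ − ⌈(33·228+28)/269⌉ = ⌈7780/269⌉ − ⌈7552/269⌉ = 29 − 29 = 0
n=34: ⌈(35·228+28)/269⌉ − ⌈(34·228+28)/269⌉ = ⌈8008/269⌉ − ⌈7780/269⌉ = 30 − 29 = 1
n=35: ⌈(36·228+28)/269⌉ − ⌈(35·228+28)/269⌉ = ⌈8236/269⌉ − ⌈8008/269⌉ = 31 − 30 = 1
n=36: ⌈(37·228+28)/269⌉ − ⌈(36·228+28)/269⌉ = ⌈8464/269⌉ − ⌈8236/269⌉ = 32 − 31 = 1
n=37: ⌈(38·228+28)/269⌉ − ⌈(37·228+28)/269⌉ = ⌈8692/269⌉ − ⌈8464/269⌉ = 33 − 32 = 1
n=38: ⌈(39·228+28)/269⌉ − ⌈(38·228+28)/269⌉ = ⌈8920/269⌉ − ⌈8692/269⌉ = 34 − 33 = 1
n=39: ⌈(40·228+28)/269⌉ − ⌈(39·228+28)/269⌉ = ⌈9148/269⌉ − ⌈8920/269⌉ = 35 − 34 = 1
n=40: ⌈(41·228+28)/269⌉ − ⌈(40·228+28)/269⌉ = ⌈9376/269⌉ − ⌈9148/269⌉ = 35 − 35 = 0
n=41: ⌈(42·228+28)/269⌉ − ⌈(41·228+28)/269⌉ = ⌈9604/269⌉ − ⌈9376/269⌉ = 36 − 35 = 1
n=42: ⌈(43·228+28)/269⌉ − ⌈(42·228+28)/269⌉ = ⌈9832/269⌉ − ⌈9604/269⌉ = 37 − 36 = 1
n=43: ⌈(44·228+28)/269⌉ − ⌈(43·228+28)/269⌉ = ⌈10060/269⌉ − ⌈9832/269⌉ = 38 − 37 = 1
n=44: ⌈(45·228+28)/269⌉ − ⌈(44·228+28)/269⌉ = ⌈10288/269⌉ − ⌈10060/269⌉ = 39 − 38 = 1
n=45: ⌈(46·228+28)/269⌉ − ⌈(45·228+28)/269⌉ = ⌈10516/269⌉ − ⌈10288/269⌉ = 40 − 39 = 1
n=46: ⌈(47·228+28)/269⌉ − ⌈(46·228+28)/269⌉ = ⌈10744/269⌉ − ⌈10516/269⌉ = 40 − 40 = 0
n=47: ⌈(48·228+28)/269⌉ − ⌈(47·228+28)/269⌉ = ⌈10972/269⌉ − ⌈10744/269⌉ = 41 − 40 = 1
n=48: ⌈(49·228+28)/269⌉ − ⌈(48·228+28)/269⌉ = ⌈11200/269⌉ − ⌈10972/269⌉ = 42 − 41 = 1
n=49: ⌈(50·228+28)/269⌉ − ⌈(49·228+28)/269⌉ = ⌈11428/269⌉ − ⌈11200/269⌉ = 43 − 42 = 1
n=50: ⌈(51·228+28)/269⌉ − ⌈(50·228+28)/269⌉ = ⌈11656/269⌉ − ⌈11428/269⌉ = 44 − 43 = 1
n=51: ⌈(52·228+28)/269⌉ − ⌈(51·228+28)/269⌉ = ⌈11884/269⌉ − ⌈11656/269⌉ = 45 − 44 = 1
n=52: ⌈(53·228+28)/269⌉ − ⌈(52·228+28)/269⌉ = ⌈12112/269⌉ − ⌈11884/269⌉ = 46 − 45 = 1
n=53: ⌈(54·228+28)/269⌉ − ⌈(53·228+28)/269⌉ = ⌈12340/269⌉ − ⌈12112/269⌉ = 46 − 46 = 0
n=54: ⌈(55·228+28)/269⌉ − ⌈(54·228+28)/269⌉ = ⌈12568/269⌉ − ⌈12340/269⌉ = 47 − 46 = 1
n=55: ⌈(56·228+28)/269⌉ − ⌈(55·228+28)/269⌉ = ⌈12796/269⌉ − ⌈12568/269⌉ = 48 − 47 = 1
n=56: ⌈(57·228+28)/269⌉ − ⌈(56·228+28)/269⌉ = ⌈13024/269⌉ − ⌈12796/269⌉ = 49 − 48 = 1
n=57: ⌈(58·228+28)/269⌉ − ⌈(57·228+28)/269⌉ = ⌈13252/269⌉ − ⌈13024/269⌉ = 50 − 49 = 1
n=58: ⌈(59·228+28)/269⌉ − ⌈(58·228+28)/269⌉ = ⌈13480/269⌉ − ⌈13252/269⌉ = 51 − 50 = 1
n=59: ⌈(60·228+28)/269⌉ − ⌈(59·228+28)/269⌉ = ⌈13708/269⌉ − ⌈13480/269⌉ = 51 − 51 = 0
n=60: ⌈(61·228+28)/269⌉ − ⌈(60·228+28)/269⌉ = ⌈13936/269⌉ − ⌈13708/269⌉ = 52 − 51 = 1
n=61: ⌈(62·228+28)/269⌉ − ⌈(61·228+28)/269⌉ = ⌈14164/269⌉ − ⌈13936/269⌉ = 53 − 52 = 1
n=62: ⌈(63·228+28)/269⌉ − ⌈(62·228+28)/269⌉ = ⌈14392/269⌉ − ⌈14164/269⌉ = 54 − 53 = 1
n=63: ⌈(64·228+28)/269⌉ − ⌈(63·228+28)/269⌉ = ⌈14620/269⌉ − ⌈14392/269⌉ = 55 − 54 = 1
n=64: ⌈(65·228+28)/269⌉ − ⌈(64·228+28)/269⌉ = ⌈14848/269⌉ − ⌈14620/269⌉ = 56 − 55 = 1
n=65: ⌈(66·228+28)/269⌉ − ⌈(65·228+28)/269⌉ = ⌈15076/269⌉ − ⌈14848/269⌉ = 57 − 56 = 1
n=66: ⌈(67·228+28)/269⌉ − ⌈(66·228+28)/269⌉ = ⌈15304/269⌉ − ⌈15076/269⌉ = 57 − 57 = 0
n=67: ⌈(68·228+28)/269⌉ − ⌈(67·228+28)/269⌉ = ⌈15532/269⌉ − ⌈15304/269⌉ = 58 − 57 = 1
n=68: ⌈(69·228+28)/269⌉ − ⌈(68·228+28)/269⌉ = ⌈15760/269⌉ − ⌈15532/269⌉ = 59 − 58 = 1
n=69: ⌈(70·228+28)/269⌉ − ⌈(69·228+28)/269⌉ = ⌈15988/269⌉ − ⌈15760/269⌉ = 60 − 59 = 1
n=70: ⌈(71·228+28)/269⌉ − ⌈(70·228+28)/269⌉ = ⌈16216/269⌉ − ⌈15988/269⌉ = 61 − 60 = 1
n=71: ⌈(72·228+28)/269⌉ − ⌈(71·228+28)/269⌉ = ⌈16444/269⌉ − ⌈16216/269⌉ = 62 − 61 = 1
n=72: ⌈(73·228+28)/269⌉ − ⌈(72·228+28)/269⌉ = ⌈16672/269⌉ − ⌈16444/269⌉ = 62 − 62 = 0
n=73: ⌈(74·228+28)/269⌉ − ⌈(73·228+28)/269⌉ = ⌈16900/269⌉ − ⌈16672/269⌉ = 63 − 62 = 1
n=74: ⌈(75·228+28)/269⌉ − ⌈(74·228+28)/269⌉ = ⌈17128/269⌉ − ⌈16900/269⌉ = 64 − 63 = 1
n=75: ⌈(76·228+28)/269⌉ − ⌈(75·228+28)/269⌉ = ⌈17356/269⌉ − ⌈17128/269⌉ = 65 − 64 = 1
n=76: ⌈(77·228+28)/269⌉ − ⌈(76·228+28)/269⌉ = ⌈17584/269⌉ − ⌈17356/269⌉ = 66 − 65 = 1
n=77: ⌈(78·228+28)/269⌉ − ⌈(77·228+28)/269⌉ = ⌈17812/269⌉ − ⌈17584/269⌉ = 67 − 66 = 1
n=78: ⌈(79·228+28)/269⌉ − ⌈(78·228+28)/269⌉ = ⌈18040/269⌉ − ⌈17812/269⌉ = 68 − 67 = 1
n=79: ⌈(80·228+28)/269⌉ − ⌈(79·228+28)/269⌉ = ⌈18268/269⌉ − ⌈18040/269⌉ = 68 − 68 = 0
n=80: ⌈(81·228+28)/269⌉ − ⌈(80·228+28)/269⌉ = ⌈18496/269⌉ − ⌈18268/269⌉ = 69 − 68 = 1
n=81: ⌈(82·228+28)/269⌉ − ⌈(81·228+28)/269⌉ = ⌈18724/269⌉ − ⌈18496/269⌉ = 70 − 69 = 1
n=82: ⌈(83·228+28)/269⌉ − ⌈(82·228+28)/269⌉ = ⌈18952/269⌉ − ⌈18724/269⌉ = 71 − 70 = 1
n=83: ⌈(84·228+28)/269⌉ − ⌈(83·228+28)/269⌉ = ⌈19180/269⌉ − ⌈18952/269⌉ = 72 − 71 = 1
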